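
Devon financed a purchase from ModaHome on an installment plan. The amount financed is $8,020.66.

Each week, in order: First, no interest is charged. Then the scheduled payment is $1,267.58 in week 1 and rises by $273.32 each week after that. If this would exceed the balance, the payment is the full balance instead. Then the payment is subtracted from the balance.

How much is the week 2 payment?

Week 1: opening $8,020.66; payment $1,267.58; balance $6,753.08
Week 2: opening $6,753.08; payment $1,540.90; balance $5,212.18

$1,540.90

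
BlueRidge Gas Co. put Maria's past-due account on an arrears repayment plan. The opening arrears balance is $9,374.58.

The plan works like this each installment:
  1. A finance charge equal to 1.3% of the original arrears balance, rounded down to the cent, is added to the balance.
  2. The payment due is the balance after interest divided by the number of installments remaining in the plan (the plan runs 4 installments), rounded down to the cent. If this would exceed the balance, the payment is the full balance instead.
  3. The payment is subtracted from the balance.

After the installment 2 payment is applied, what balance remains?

# | Opening | Interest | Payment | End bal
1 | $9,374.58 | $121.86 | $2,374.11 | $7,122.33
2 | $7,122.33 | $121.86 | $2,414.73 | $4,829.46

$4,829.46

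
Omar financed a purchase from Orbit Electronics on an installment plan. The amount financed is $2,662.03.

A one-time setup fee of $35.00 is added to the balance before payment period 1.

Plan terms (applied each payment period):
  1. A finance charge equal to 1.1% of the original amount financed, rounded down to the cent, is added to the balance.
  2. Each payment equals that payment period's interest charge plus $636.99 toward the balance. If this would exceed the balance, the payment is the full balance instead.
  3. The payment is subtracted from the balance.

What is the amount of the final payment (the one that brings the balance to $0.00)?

$178.35

Payment period 1: $2,697.03 +$29.28 interest = $2,726.31; pay $666.27 → $2,060.04
Payment period 2: $2,060.04 +$29.28 interest = $2,089.32; pay $666.27 → $1,423.05
Payment period 3: $1,423.05 +$29.28 interest = $1,452.33; pay $666.27 → $786.06
Payment period 4: $786.06 +$29.28 interest = $815.34; pay $666.27 → $149.07
Payment period 5: $149.07 +$29.28 interest = $178.35; pay $178.35 → $0.00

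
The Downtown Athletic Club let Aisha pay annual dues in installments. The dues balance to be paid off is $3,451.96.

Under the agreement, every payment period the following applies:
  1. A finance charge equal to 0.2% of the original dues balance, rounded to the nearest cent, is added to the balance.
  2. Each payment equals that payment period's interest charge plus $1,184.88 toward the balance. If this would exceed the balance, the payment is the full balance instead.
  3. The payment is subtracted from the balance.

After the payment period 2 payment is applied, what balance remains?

$1,082.20

Payment period 1: $3,451.96 +$6.90 interest = $3,458.86; pay $1,191.78 → $2,267.08
Payment period 2: $2,267.08 +$6.90 interest = $2,273.98; pay $1,191.78 → $1,082.20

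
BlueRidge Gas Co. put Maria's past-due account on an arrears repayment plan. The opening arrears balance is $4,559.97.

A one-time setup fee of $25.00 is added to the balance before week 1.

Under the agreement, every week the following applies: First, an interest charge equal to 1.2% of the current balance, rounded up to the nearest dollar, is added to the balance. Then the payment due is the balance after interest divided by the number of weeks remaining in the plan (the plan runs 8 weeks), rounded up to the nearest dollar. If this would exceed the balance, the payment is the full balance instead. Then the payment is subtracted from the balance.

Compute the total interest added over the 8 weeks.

Week 1: $4,584.97 +$56.00 interest = $4,640.97; pay $581.00 → $4,059.97
Week 2: $4,059.97 +$49.00 interest = $4,108.97; pay $587.00 → $3,521.97
Week 3: $3,521.97 +$43.00 interest = $3,564.97; pay $595.00 → $2,969.97
Week 4: $2,969.97 +$36.00 interest = $3,005.97; pay $602.00 → $2,403.97
Week 5: $2,403.97 +$29.00 interest = $2,432.97; pay $609.00 → $1,823.97
Week 6: $1,823.97 +$22.00 interest = $1,845.97; pay $616.00 → $1,229.97
Week 7: $1,229.97 +$15.00 interest = $1,244.97; pay $623.00 → $621.97
Week 8: $621.97 +$8.00 interest = $629.97; pay $629.97 → $0.00
Total interest: $56.00 + $49.00 + $43.00 + $36.00 + $29.00 + $22.00 + $15.00 + $8.00 = $258.00

$258.00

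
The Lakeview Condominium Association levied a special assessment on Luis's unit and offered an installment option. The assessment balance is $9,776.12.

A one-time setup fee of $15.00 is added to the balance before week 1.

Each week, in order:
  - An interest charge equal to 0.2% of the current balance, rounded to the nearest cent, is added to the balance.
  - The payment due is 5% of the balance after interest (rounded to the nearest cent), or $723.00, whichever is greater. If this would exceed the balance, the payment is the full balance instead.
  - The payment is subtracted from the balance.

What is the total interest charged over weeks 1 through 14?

# | Opening | Interest | Payment | End bal
1 | $9,791.12 | $19.58 | $723.00 | $9,087.70
2 | $9,087.70 | $18.18 | $723.00 | $8,382.88
3 | $8,382.88 | $16.77 | $723.00 | $7,676.65
4 | $7,676.65 | $15.35 | $723.00 | $6,969.00
5 | $6,969.00 | $13.94 | $723.00 | $6,259.94
6 | $6,259.94 | $12.52 | $723.00 | $5,549.46
7 | $5,549.46 | $11.10 | $723.00 | $4,837.56
8 | $4,837.56 | $9.68 | $723.00 | $4,124.24
9 | $4,124.24 | $8.25 | $723.00 | $3,409.49
10 | $3,409.49 | $6.82 | $723.00 | $2,693.31
11 | $2,693.31 | $5.39 | $723.00 | $1,975.70
12 | $1,975.70 | $3.95 | $723.00 | $1,256.65
13 | $1,256.65 | $2.51 | $723.00 | $536.16
14 | $536.16 | $1.07 | $537.23 | $0.00
Total interest: $19.58 + $18.18 + $16.77 + $15.35 + $13.94 + $12.52 + $11.10 + $9.68 + $8.25 + $6.82 + $5.39 + $3.95 + $2.51 + $1.07 = $145.11

$145.11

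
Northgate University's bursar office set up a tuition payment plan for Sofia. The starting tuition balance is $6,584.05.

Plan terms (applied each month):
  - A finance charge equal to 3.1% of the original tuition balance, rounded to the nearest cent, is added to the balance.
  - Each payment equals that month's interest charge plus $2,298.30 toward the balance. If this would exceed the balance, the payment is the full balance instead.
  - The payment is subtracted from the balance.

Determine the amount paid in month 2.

# | Opening | Interest | Payment | End bal
1 | $6,584.05 | $204.11 | $2,502.41 | $4,285.75
2 | $4,285.75 | $204.11 | $2,502.41 | $1,987.45

$2,502.41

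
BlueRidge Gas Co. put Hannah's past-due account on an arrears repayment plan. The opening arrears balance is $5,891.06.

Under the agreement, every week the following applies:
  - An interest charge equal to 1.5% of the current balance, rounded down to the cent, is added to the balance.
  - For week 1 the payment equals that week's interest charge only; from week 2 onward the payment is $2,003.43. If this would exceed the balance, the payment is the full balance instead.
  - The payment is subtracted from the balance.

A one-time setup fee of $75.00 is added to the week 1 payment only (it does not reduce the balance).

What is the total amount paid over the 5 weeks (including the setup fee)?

Week 1: opening $5,891.06; interest $88.36 → $5,979.42; payment $88.36 (+ $75.00 fee); balance $5,891.06
Week 2: opening $5,891.06; interest $88.36 → $5,979.42; payment $2,003.43; balance $3,975.99
Week 3: opening $3,975.99; interest $59.63 → $4,035.62; payment $2,003.43; balance $2,032.19
Week 4: opening $2,032.19; interest $30.48 → $2,062.67; payment $2,003.43; balance $59.24
Week 5: opening $59.24; interest $0.88 → $60.12; payment $60.12; balance $0.00
Total paid: $6,233.77

$6,233.77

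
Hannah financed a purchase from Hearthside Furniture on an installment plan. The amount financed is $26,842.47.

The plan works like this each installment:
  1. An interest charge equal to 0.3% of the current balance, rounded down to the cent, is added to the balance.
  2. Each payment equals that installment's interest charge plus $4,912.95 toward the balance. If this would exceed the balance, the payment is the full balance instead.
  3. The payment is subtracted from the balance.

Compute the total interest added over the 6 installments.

Installment 1: opening $26,842.47; interest $80.52 → $26,922.99; payment $4,993.47; balance $21,929.52
Installment 2: opening $21,929.52; interest $65.78 → $21,995.30; payment $4,978.73; balance $17,016.57
Installment 3: opening $17,016.57; interest $51.04 → $17,067.61; payment $4,963.99; balance $12,103.62
Installment 4: opening $12,103.62; interest $36.31 → $12,139.93; payment $4,949.26; balance $7,190.67
Installment 5: opening $7,190.67; interest $21.57 → $7,212.24; payment $4,934.52; balance $2,277.72
Installment 6: opening $2,277.72; interest $6.83 → $2,284.55; payment $2,284.55; balance $0.00
Total interest: $80.52 + $65.78 + $51.04 + $36.31 + $21.57 + $6.83 = $262.05

$262.05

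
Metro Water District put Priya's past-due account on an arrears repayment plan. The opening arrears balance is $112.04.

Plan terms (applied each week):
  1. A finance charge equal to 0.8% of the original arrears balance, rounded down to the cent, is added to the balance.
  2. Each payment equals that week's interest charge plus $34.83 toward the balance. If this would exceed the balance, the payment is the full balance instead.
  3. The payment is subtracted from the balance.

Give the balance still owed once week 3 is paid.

$7.55

Week 1: opening $112.04; interest $0.89 → $112.93; payment $35.72; balance $77.21
Week 2: opening $77.21; interest $0.89 → $78.10; payment $35.72; balance $42.38
Week 3: opening $42.38; interest $0.89 → $43.27; payment $35.72; balance $7.55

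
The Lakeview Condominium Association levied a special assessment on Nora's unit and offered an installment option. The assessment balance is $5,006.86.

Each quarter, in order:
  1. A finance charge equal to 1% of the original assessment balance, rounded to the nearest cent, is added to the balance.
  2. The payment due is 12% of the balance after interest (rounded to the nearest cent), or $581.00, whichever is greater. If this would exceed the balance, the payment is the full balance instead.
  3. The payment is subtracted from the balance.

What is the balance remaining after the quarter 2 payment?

Quarter 1: $5,006.86 +$50.07 interest = $5,056.93; pay $606.83 → $4,450.10
Quarter 2: $4,450.10 +$50.07 interest = $4,500.17; pay $581.00 → $3,919.17

$3,919.17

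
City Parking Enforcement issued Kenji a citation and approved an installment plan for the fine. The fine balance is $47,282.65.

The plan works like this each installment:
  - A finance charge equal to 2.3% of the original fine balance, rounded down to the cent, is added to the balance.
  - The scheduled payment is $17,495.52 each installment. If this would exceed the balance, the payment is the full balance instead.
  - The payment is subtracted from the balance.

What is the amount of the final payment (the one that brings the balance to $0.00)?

# | Opening | Interest | Payment | End bal
1 | $47,282.65 | $1,087.50 | $17,495.52 | $30,874.63
2 | $30,874.63 | $1,087.50 | $17,495.52 | $14,466.61
3 | $14,466.61 | $1,087.50 | $15,554.11 | $0.00

$15,554.11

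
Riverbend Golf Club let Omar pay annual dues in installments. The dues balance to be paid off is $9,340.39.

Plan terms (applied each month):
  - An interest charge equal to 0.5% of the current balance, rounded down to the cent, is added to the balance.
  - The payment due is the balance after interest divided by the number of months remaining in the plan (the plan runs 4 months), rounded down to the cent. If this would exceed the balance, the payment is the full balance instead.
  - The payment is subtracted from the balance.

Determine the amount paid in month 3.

Month 1: opening $9,340.39; interest $46.70 → $9,387.09; payment $2,346.77; balance $7,040.32
Month 2: opening $7,040.32; interest $35.20 → $7,075.52; payment $2,358.50; balance $4,717.02
Month 3: opening $4,717.02; interest $23.58 → $4,740.60; payment $2,370.30; balance $2,370.30

$2,370.30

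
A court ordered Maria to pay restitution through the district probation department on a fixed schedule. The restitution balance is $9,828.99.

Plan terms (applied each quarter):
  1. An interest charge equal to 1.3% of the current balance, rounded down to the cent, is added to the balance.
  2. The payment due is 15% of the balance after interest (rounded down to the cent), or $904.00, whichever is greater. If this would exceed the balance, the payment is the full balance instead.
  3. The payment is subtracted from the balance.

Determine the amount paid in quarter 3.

$1,107.30

Quarter 1: $9,828.99 +$127.77 interest = $9,956.76; pay $1,493.51 → $8,463.25
Quarter 2: $8,463.25 +$110.02 interest = $8,573.27; pay $1,285.99 → $7,287.28
Quarter 3: $7,287.28 +$94.73 interest = $7,382.01; pay $1,107.30 → $6,274.71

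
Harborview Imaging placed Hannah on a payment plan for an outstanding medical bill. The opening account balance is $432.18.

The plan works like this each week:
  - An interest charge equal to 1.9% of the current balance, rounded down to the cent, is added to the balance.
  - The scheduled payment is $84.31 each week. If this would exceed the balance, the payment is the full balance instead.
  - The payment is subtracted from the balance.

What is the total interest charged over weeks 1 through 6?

$27.01

Week 1: $432.18 +$8.21 interest = $440.39; pay $84.31 → $356.08
Week 2: $356.08 +$6.76 interest = $362.84; pay $84.31 → $278.53
Week 3: $278.53 +$5.29 interest = $283.82; pay $84.31 → $199.51
Week 4: $199.51 +$3.79 interest = $203.30; pay $84.31 → $118.99
Week 5: $118.99 +$2.26 interest = $121.25; pay $84.31 → $36.94
Week 6: $36.94 +$0.70 interest = $37.64; pay $37.64 → $0.00
Total interest: $8.21 + $6.76 + $5.29 + $3.79 + $2.26 + $0.70 = $27.01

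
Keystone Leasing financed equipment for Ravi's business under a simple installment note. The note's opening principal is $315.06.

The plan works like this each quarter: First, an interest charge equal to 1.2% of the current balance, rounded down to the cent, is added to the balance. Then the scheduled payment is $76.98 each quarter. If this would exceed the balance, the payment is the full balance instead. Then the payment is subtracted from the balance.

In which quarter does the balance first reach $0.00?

5

Quarter 1: $315.06 +$3.78 interest = $318.84; pay $76.98 → $241.86
Quarter 2: $241.86 +$2.90 interest = $244.76; pay $76.98 → $167.78
Quarter 3: $167.78 +$2.01 interest = $169.79; pay $76.98 → $92.81
Quarter 4: $92.81 +$1.11 interest = $93.92; pay $76.98 → $16.94
Quarter 5: $16.94 +$0.20 interest = $17.14; pay $17.14 → $0.00
Balance reaches $0.00 in quarter 5.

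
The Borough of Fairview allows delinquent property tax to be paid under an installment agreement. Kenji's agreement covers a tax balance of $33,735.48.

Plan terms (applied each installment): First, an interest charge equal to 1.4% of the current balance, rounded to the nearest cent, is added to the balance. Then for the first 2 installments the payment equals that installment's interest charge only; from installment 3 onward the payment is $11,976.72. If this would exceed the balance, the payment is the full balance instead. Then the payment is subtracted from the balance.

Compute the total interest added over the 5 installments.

# | Opening | Interest | Payment | End bal
1 | $33,735.48 | $472.30 | $472.30 | $33,735.48
2 | $33,735.48 | $472.30 | $472.30 | $33,735.48
3 | $33,735.48 | $472.30 | $11,976.72 | $22,231.06
4 | $22,231.06 | $311.23 | $11,976.72 | $10,565.57
5 | $10,565.57 | $147.92 | $10,713.49 | $0.00
Total interest: $472.30 + $472.30 + $472.30 + $311.23 + $147.92 = $1,876.05

$1,876.05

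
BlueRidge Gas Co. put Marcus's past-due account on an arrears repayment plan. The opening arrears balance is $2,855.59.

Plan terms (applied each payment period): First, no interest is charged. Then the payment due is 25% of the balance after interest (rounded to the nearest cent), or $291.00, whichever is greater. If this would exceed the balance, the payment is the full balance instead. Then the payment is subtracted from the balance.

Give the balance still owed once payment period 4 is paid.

$903.52

Payment period 1: $2,855.59 − $713.90 → $2,141.69
Payment period 2: $2,141.69 − $535.42 → $1,606.27
Payment period 3: $1,606.27 − $401.57 → $1,204.70
Payment period 4: $1,204.70 − $301.18 → $903.52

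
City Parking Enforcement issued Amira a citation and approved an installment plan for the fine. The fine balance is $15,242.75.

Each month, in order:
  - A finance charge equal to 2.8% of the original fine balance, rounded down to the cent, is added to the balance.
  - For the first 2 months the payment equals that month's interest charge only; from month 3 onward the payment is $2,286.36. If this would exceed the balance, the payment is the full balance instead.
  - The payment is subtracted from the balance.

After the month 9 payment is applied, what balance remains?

Month 1: opening $15,242.75; interest $426.79 → $15,669.54; payment $426.79; balance $15,242.75
Month 2: opening $15,242.75; interest $426.79 → $15,669.54; payment $426.79; balance $15,242.75
Month 3: opening $15,242.75; interest $426.79 → $15,669.54; payment $2,286.36; balance $13,383.18
Month 4: opening $13,383.18; interest $426.79 → $13,809.97; payment $2,286.36; balance $11,523.61
Month 5: opening $11,523.61; interest $426.79 → $11,950.40; payment $2,286.36; balance $9,664.04
Month 6: opening $9,664.04; interest $426.79 → $10,090.83; payment $2,286.36; balance $7,804.47
Month 7: opening $7,804.47; interest $426.79 → $8,231.26; payment $2,286.36; balance $5,944.90
Month 8: opening $5,944.90; interest $426.79 → $6,371.69; payment $2,286.36; balance $4,085.33
Month 9: opening $4,085.33; interest $426.79 → $4,512.12; payment $2,286.36; balance $2,225.76

$2,225.76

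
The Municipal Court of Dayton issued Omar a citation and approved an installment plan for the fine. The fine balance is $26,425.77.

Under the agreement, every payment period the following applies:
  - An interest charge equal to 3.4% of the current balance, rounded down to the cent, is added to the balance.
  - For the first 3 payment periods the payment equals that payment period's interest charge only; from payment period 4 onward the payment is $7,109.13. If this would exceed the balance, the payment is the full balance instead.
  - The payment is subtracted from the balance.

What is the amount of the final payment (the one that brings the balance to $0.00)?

$296.96

# | Opening | Interest | Payment | End bal
1 | $26,425.77 | $898.47 | $898.47 | $26,425.77
2 | $26,425.77 | $898.47 | $898.47 | $26,425.77
3 | $26,425.77 | $898.47 | $898.47 | $26,425.77
4 | $26,425.77 | $898.47 | $7,109.13 | $20,215.11
5 | $20,215.11 | $687.31 | $7,109.13 | $13,793.29
6 | $13,793.29 | $468.97 | $7,109.13 | $7,153.13
7 | $7,153.13 | $243.20 | $7,109.13 | $287.20
8 | $287.20 | $9.76 | $296.96 | $0.00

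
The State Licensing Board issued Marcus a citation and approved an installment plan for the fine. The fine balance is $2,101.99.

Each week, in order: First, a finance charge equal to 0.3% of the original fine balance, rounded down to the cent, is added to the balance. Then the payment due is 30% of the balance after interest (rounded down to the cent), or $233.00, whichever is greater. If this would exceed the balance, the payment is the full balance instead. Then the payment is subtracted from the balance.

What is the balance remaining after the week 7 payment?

Week 1: $2,101.99 +$6.30 interest = $2,108.29; pay $632.48 → $1,475.81
Week 2: $1,475.81 +$6.30 interest = $1,482.11; pay $444.63 → $1,037.48
Week 3: $1,037.48 +$6.30 interest = $1,043.78; pay $313.13 → $730.65
Week 4: $730.65 +$6.30 interest = $736.95; pay $233.00 → $503.95
Week 5: $503.95 +$6.30 interest = $510.25; pay $233.00 → $277.25
Week 6: $277.25 +$6.30 interest = $283.55; pay $233.00 → $50.55
Week 7: $50.55 +$6.30 interest = $56.85; pay $56.85 → $0.00

$0.00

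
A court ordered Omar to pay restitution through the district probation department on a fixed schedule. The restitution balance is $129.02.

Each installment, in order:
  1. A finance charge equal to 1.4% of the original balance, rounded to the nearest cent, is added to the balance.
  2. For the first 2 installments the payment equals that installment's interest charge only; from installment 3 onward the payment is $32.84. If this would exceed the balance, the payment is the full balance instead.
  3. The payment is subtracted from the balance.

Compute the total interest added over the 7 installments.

$12.67

Installment 1: opening $129.02; interest $1.81 → $130.83; payment $1.81; balance $129.02
Installment 2: opening $129.02; interest $1.81 → $130.83; payment $1.81; balance $129.02
Installment 3: opening $129.02; interest $1.81 → $130.83; payment $32.84; balance $97.99
Installment 4: opening $97.99; interest $1.81 → $99.80; payment $32.84; balance $66.96
Installment 5: opening $66.96; interest $1.81 → $68.77; payment $32.84; balance $35.93
Installment 6: opening $35.93; interest $1.81 → $37.74; payment $32.84; balance $4.90
Installment 7: opening $4.90; interest $1.81 → $6.71; payment $6.71; balance $0.00
Total interest: $1.81 + $1.81 + $1.81 + $1.81 + $1.81 + $1.81 + $1.81 = $12.67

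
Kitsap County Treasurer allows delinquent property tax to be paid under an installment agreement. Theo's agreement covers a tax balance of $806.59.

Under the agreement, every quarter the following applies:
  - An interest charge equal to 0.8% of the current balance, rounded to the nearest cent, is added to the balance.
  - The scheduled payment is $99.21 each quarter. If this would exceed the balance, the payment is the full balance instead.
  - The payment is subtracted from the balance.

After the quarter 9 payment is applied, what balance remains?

$0.00

Quarter 1: $806.59 +$6.45 interest = $813.04; pay $99.21 → $713.83
Quarter 2: $713.83 +$5.71 interest = $719.54; pay $99.21 → $620.33
Quarter 3: $620.33 +$4.96 interest = $625.29; pay $99.21 → $526.08
Quarter 4: $526.08 +$4.21 interest = $530.29; pay $99.21 → $431.08
Quarter 5: $431.08 +$3.45 interest = $434.53; pay $99.21 → $335.32
Quarter 6: $335.32 +$2.68 interest = $338.00; pay $99.21 → $238.79
Quarter 7: $238.79 +$1.91 interest = $240.70; pay $99.21 → $141.49
Quarter 8: $141.49 +$1.13 interest = $142.62; pay $99.21 → $43.41
Quarter 9: $43.41 +$0.35 interest = $43.76; pay $43.76 → $0.00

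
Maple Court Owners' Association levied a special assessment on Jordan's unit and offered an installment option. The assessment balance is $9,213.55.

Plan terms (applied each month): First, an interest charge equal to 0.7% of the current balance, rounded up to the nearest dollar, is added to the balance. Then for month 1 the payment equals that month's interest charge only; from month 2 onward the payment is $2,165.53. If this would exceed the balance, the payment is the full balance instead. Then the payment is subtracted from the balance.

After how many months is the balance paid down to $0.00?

6

Month 1: $9,213.55 +$65.00 interest = $9,278.55; pay $65.00 → $9,213.55
Month 2: $9,213.55 +$65.00 interest = $9,278.55; pay $2,165.53 → $7,113.02
Month 3: $7,113.02 +$50.00 interest = $7,163.02; pay $2,165.53 → $4,997.49
Month 4: $4,997.49 +$35.00 interest = $5,032.49; pay $2,165.53 → $2,866.96
Month 5: $2,866.96 +$21.00 interest = $2,887.96; pay $2,165.53 → $722.43
Month 6: $722.43 +$6.00 interest = $728.43; pay $728.43 → $0.00
Balance reaches $0.00 in month 6.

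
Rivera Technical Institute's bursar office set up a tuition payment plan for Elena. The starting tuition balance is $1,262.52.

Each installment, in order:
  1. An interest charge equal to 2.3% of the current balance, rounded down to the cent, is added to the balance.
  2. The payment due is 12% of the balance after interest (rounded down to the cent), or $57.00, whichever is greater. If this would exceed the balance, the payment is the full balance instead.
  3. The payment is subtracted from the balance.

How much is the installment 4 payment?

Installment 1: opening $1,262.52; interest $29.03 → $1,291.55; payment $154.98; balance $1,136.57
Installment 2: opening $1,136.57; interest $26.14 → $1,162.71; payment $139.52; balance $1,023.19
Installment 3: opening $1,023.19; interest $23.53 → $1,046.72; payment $125.60; balance $921.12
Installment 4: opening $921.12; interest $21.18 → $942.30; payment $113.07; balance $829.23

$113.07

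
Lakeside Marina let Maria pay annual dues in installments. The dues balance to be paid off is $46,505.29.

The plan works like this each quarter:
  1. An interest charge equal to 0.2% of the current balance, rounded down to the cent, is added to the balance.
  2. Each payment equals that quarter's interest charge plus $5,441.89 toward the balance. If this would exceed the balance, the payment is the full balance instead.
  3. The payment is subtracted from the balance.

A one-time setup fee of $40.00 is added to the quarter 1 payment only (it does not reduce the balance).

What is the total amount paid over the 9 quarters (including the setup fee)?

# | Opening | Interest | Payment | Fee | End bal
1 | $46,505.29 | $93.01 | $5,534.90 | $40.00 | $41,063.40
2 | $41,063.40 | $82.12 | $5,524.01 | — | $35,621.51
3 | $35,621.51 | $71.24 | $5,513.13 | — | $30,179.62
4 | $30,179.62 | $60.35 | $5,502.24 | — | $24,737.73
5 | $24,737.73 | $49.47 | $5,491.36 | — | $19,295.84
6 | $19,295.84 | $38.59 | $5,480.48 | — | $13,853.95
7 | $13,853.95 | $27.70 | $5,469.59 | — | $8,412.06
8 | $8,412.06 | $16.82 | $5,458.71 | — | $2,970.17
9 | $2,970.17 | $5.94 | $2,976.11 | — | $0.00
Total paid: $46,990.53

$46,990.53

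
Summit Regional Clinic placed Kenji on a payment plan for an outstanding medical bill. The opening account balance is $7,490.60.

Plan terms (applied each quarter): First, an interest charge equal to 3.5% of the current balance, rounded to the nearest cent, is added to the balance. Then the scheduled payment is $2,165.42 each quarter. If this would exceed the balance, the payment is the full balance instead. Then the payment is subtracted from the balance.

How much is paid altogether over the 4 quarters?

$8,130.19

Quarter 1: $7,490.60 +$262.17 interest = $7,752.77; pay $2,165.42 → $5,587.35
Quarter 2: $5,587.35 +$195.56 interest = $5,782.91; pay $2,165.42 → $3,617.49
Quarter 3: $3,617.49 +$126.61 interest = $3,744.10; pay $2,165.42 → $1,578.68
Quarter 4: $1,578.68 +$55.25 interest = $1,633.93; pay $1,633.93 → $0.00
Total paid: $8,130.19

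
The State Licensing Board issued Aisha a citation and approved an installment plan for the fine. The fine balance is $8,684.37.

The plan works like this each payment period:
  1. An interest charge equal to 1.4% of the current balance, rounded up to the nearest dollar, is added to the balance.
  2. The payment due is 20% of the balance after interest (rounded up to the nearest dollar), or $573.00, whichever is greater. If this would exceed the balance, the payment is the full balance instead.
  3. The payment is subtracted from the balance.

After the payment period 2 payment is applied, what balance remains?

$5,714.37

Payment period 1: opening $8,684.37; interest $122.00 → $8,806.37; payment $1,762.00; balance $7,044.37
Payment period 2: opening $7,044.37; interest $99.00 → $7,143.37; payment $1,429.00; balance $5,714.37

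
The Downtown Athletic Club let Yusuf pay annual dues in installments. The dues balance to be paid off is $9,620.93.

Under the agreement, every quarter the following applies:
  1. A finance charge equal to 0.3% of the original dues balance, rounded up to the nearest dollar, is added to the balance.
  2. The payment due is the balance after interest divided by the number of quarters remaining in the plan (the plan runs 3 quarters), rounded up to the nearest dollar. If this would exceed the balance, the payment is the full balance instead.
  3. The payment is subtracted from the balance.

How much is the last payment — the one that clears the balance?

$3,259.93

Quarter 1: $9,620.93 +$29.00 interest = $9,649.93; pay $3,217.00 → $6,432.93
Quarter 2: $6,432.93 +$29.00 interest = $6,461.93; pay $3,231.00 → $3,230.93
Quarter 3: $3,230.93 +$29.00 interest = $3,259.93; pay $3,259.93 → $0.00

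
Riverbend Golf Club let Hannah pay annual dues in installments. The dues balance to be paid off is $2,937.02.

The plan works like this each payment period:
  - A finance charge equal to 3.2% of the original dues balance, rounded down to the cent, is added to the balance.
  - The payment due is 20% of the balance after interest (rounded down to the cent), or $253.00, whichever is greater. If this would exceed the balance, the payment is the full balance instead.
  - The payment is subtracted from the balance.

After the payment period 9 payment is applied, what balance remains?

$570.26

# | Opening | Interest | Payment | End bal
1 | $2,937.02 | $93.98 | $606.20 | $2,424.80
2 | $2,424.80 | $93.98 | $503.75 | $2,015.03
3 | $2,015.03 | $93.98 | $421.80 | $1,687.21
4 | $1,687.21 | $93.98 | $356.23 | $1,424.96
5 | $1,424.96 | $93.98 | $303.78 | $1,215.16
6 | $1,215.16 | $93.98 | $261.82 | $1,047.32
7 | $1,047.32 | $93.98 | $253.00 | $888.30
8 | $888.30 | $93.98 | $253.00 | $729.28
9 | $729.28 | $93.98 | $253.00 | $570.26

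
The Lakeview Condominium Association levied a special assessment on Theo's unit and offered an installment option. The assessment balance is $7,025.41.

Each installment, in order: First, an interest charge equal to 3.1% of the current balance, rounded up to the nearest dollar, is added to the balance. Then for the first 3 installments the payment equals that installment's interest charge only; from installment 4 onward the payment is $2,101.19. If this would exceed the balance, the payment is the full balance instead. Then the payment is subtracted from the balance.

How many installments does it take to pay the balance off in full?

7

Installment 1: opening $7,025.41; interest $218.00 → $7,243.41; payment $218.00; balance $7,025.41
Installment 2: opening $7,025.41; interest $218.00 → $7,243.41; payment $218.00; balance $7,025.41
Installment 3: opening $7,025.41; interest $218.00 → $7,243.41; payment $218.00; balance $7,025.41
Installment 4: opening $7,025.41; interest $218.00 → $7,243.41; payment $2,101.19; balance $5,142.22
Installment 5: opening $5,142.22; interest $160.00 → $5,302.22; payment $2,101.19; balance $3,201.03
Installment 6: opening $3,201.03; interest $100.00 → $3,301.03; payment $2,101.19; balance $1,199.84
Installment 7: opening $1,199.84; interest $38.00 → $1,237.84; payment $1,237.84; balance $0.00
Balance reaches $0.00 in installment 7.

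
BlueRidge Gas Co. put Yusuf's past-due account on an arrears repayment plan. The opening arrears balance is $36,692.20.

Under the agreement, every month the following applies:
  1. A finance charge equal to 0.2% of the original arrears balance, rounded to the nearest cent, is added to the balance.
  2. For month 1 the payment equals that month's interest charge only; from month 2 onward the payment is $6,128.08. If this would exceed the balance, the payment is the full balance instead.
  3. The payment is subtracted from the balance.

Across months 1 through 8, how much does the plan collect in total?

Month 1: opening $36,692.20; interest $73.38 → $36,765.58; payment $73.38; balance $36,692.20
Month 2: opening $36,692.20; interest $73.38 → $36,765.58; payment $6,128.08; balance $30,637.50
Month 3: opening $30,637.50; interest $73.38 → $30,710.88; payment $6,128.08; balance $24,582.80
Month 4: opening $24,582.80; interest $73.38 → $24,656.18; payment $6,128.08; balance $18,528.10
Month 5: opening $18,528.10; interest $73.38 → $18,601.48; payment $6,128.08; balance $12,473.40
Month 6: opening $12,473.40; interest $73.38 → $12,546.78; payment $6,128.08; balance $6,418.70
Month 7: opening $6,418.70; interest $73.38 → $6,492.08; payment $6,128.08; balance $364.00
Month 8: opening $364.00; interest $73.38 → $437.38; payment $437.38; balance $0.00
Total paid: $37,279.24

$37,279.24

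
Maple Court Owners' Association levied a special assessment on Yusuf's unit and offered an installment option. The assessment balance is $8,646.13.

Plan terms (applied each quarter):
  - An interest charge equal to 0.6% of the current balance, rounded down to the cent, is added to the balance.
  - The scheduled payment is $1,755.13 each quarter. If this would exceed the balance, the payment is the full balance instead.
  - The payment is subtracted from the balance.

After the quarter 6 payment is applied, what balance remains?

$0.00

# | Opening | Interest | Payment | End bal
1 | $8,646.13 | $51.87 | $1,755.13 | $6,942.87
2 | $6,942.87 | $41.65 | $1,755.13 | $5,229.39
3 | $5,229.39 | $31.37 | $1,755.13 | $3,505.63
4 | $3,505.63 | $21.03 | $1,755.13 | $1,771.53
5 | $1,771.53 | $10.62 | $1,755.13 | $27.02
6 | $27.02 | $0.16 | $27.18 | $0.00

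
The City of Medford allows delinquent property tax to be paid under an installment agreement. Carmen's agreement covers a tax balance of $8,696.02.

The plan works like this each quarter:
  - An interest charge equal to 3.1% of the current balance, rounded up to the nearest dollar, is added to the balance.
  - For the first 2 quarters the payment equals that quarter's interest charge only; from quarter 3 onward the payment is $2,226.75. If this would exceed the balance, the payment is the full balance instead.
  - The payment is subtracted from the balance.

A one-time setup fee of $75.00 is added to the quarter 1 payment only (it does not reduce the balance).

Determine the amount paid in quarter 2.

$270.00

Quarter 1: $8,696.02 +$270.00 interest = $8,966.02; pay $270.00 (+ $75.00 fee) → $8,696.02
Quarter 2: $8,696.02 +$270.00 interest = $8,966.02; pay $270.00 → $8,696.02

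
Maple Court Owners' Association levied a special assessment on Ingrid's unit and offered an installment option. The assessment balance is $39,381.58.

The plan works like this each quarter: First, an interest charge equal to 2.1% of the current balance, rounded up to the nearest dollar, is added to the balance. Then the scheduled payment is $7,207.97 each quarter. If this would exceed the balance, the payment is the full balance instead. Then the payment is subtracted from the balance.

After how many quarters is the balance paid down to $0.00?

Quarter 1: $39,381.58 +$828.00 interest = $40,209.58; pay $7,207.97 → $33,001.61
Quarter 2: $33,001.61 +$694.00 interest = $33,695.61; pay $7,207.97 → $26,487.64
Quarter 3: $26,487.64 +$557.00 interest = $27,044.64; pay $7,207.97 → $19,836.67
Quarter 4: $19,836.67 +$417.00 interest = $20,253.67; pay $7,207.97 → $13,045.70
Quarter 5: $13,045.70 +$274.00 interest = $13,319.70; pay $7,207.97 → $6,111.73
Quarter 6: $6,111.73 +$129.00 interest = $6,240.73; pay $6,240.73 → $0.00
Balance reaches $0.00 in quarter 6.

6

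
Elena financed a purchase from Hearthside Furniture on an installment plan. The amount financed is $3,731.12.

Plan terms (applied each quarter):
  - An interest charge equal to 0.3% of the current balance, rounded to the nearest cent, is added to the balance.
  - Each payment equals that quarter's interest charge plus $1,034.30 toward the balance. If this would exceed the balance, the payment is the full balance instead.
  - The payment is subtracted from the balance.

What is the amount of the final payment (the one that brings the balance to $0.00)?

$630.10

Quarter 1: $3,731.12 +$11.19 interest = $3,742.31; pay $1,045.49 → $2,696.82
Quarter 2: $2,696.82 +$8.09 interest = $2,704.91; pay $1,042.39 → $1,662.52
Quarter 3: $1,662.52 +$4.99 interest = $1,667.51; pay $1,039.29 → $628.22
Quarter 4: $628.22 +$1.88 interest = $630.10; pay $630.10 → $0.00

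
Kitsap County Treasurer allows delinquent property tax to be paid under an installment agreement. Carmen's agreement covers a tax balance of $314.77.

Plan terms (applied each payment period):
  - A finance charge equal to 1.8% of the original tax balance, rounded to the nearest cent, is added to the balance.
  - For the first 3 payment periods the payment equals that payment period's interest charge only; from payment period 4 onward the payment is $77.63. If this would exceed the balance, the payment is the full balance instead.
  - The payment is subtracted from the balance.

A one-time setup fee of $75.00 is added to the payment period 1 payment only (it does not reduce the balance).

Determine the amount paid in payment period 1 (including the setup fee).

$80.67

Payment period 1: opening $314.77; interest $5.67 → $320.44; payment $5.67 (+ $75.00 fee); balance $314.77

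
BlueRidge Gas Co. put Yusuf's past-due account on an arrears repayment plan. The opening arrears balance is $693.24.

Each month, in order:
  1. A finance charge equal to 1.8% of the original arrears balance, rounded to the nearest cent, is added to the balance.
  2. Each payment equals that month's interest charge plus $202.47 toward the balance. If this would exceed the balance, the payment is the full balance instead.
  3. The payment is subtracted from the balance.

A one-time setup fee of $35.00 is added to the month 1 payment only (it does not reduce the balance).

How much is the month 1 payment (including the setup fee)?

Month 1: opening $693.24; interest $12.48 → $705.72; payment $214.95 (+ $35.00 fee); balance $490.77

$249.95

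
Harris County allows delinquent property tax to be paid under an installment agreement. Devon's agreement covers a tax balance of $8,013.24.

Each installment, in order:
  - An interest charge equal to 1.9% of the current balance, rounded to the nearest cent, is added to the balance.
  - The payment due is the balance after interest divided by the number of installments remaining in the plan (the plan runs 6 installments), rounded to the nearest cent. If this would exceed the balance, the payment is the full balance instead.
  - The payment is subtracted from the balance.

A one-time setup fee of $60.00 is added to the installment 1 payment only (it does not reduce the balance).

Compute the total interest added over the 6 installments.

Installment 1: opening $8,013.24; interest $152.25 → $8,165.49; payment $1,360.92 (+ $60.00 fee); balance $6,804.57
Installment 2: opening $6,804.57; interest $129.29 → $6,933.86; payment $1,386.77; balance $5,547.09
Installment 3: opening $5,547.09; interest $105.39 → $5,652.48; payment $1,413.12; balance $4,239.36
Installment 4: opening $4,239.36; interest $80.55 → $4,319.91; payment $1,439.97; balance $2,879.94
Installment 5: opening $2,879.94; interest $54.72 → $2,934.66; payment $1,467.33; balance $1,467.33
Installment 6: opening $1,467.33; interest $27.88 → $1,495.21; payment $1,495.21; balance $0.00
Total interest: $152.25 + $129.29 + $105.39 + $80.55 + $54.72 + $27.88 = $550.08

$550.08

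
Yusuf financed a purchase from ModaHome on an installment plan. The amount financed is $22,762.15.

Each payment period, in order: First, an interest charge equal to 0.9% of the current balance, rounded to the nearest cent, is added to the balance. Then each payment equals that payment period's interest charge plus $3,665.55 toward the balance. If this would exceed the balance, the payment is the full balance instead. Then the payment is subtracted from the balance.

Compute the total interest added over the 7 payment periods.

$741.23

# | Opening | Interest | Payment | End bal
1 | $22,762.15 | $204.86 | $3,870.41 | $19,096.60
2 | $19,096.60 | $171.87 | $3,837.42 | $15,431.05
3 | $15,431.05 | $138.88 | $3,804.43 | $11,765.50
4 | $11,765.50 | $105.89 | $3,771.44 | $8,099.95
5 | $8,099.95 | $72.90 | $3,738.45 | $4,434.40
6 | $4,434.40 | $39.91 | $3,705.46 | $768.85
7 | $768.85 | $6.92 | $775.77 | $0.00
Total interest: $204.86 + $171.87 + $138.88 + $105.89 + $72.90 + $39.91 + $6.92 = $741.23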